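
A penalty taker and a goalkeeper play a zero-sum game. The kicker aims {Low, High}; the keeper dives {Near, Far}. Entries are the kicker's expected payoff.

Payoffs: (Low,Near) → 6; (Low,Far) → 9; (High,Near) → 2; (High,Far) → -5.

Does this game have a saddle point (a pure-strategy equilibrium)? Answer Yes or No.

Yes

Row minima: Low → 6, High → -5; maximin = 6.
Column maxima: Near → 6, Far → 9; minimax = 6.
maximin = minimax = 6, so a saddle point exists.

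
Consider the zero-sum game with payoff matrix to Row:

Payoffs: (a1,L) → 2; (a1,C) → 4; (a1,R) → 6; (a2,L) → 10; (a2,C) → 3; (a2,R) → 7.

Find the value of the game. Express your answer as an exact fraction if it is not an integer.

Row minima: a1 → 2, a2 → 3; maximin = 3.
Column maxima: L → 10, C → 4, R → 7; minimax = 4.
3 ≠ 4, so there is no saddle point; optimal play is mixed.
R is strictly dominated by C (it gives Row strictly more in every row), so Column never plays it.
On the remaining 2×2 (a1, a2 vs L, C):
Let Row play a1 with probability p. Expected payoff against L: 2p + 10(1−p) = −8p + 10; against C: 4p + 3(1−p) = p + 3.
Setting these equal: −8p + 10 = p + 3 ⇒ −9p = -7 ⇒ p = 7/9, and the value is (-8)·(7/9) + 10 = 34/9.
For Column: with q = P(L), equating a1's and a2's payoffs gives −2q + 4 = 7q + 3 ⇒ q = 1/9.

34/9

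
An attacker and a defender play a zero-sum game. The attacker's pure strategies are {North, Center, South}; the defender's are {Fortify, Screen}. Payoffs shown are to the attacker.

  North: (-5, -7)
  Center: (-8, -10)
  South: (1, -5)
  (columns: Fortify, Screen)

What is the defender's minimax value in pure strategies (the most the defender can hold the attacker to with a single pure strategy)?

Column maxima: Fortify → 1, Screen → -5.
The smallest of these is -5.

-5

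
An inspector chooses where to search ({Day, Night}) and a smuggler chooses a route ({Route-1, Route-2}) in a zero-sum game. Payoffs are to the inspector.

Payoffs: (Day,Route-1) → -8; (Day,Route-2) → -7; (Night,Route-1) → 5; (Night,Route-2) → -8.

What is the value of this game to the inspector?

Row minima: Day → -8, Night → -8; maximin = -8.
Column maxima: Route-1 → 5, Route-2 → -7; minimax = -7.
-8 ≠ -7, so there is no saddle point; optimal play is mixed.
Let the inspector play Day with probability p. Expected payoff against Route-1: (-8)p + 5(1−p) = −13p + 5; against Route-2: (-7)p + (-8)(1−p) = p − 8.
Setting these equal: −13p + 5 = p − 8 ⇒ −14p = -13 ⇒ p = 13/14, and the value is (-13)·(13/14) + 5 = -99/14.
For the smuggler: with q = P(Route-1), equating Day's and Night's payoffs gives −q − 7 = 13q − 8 ⇒ q = 1/14.

-99/14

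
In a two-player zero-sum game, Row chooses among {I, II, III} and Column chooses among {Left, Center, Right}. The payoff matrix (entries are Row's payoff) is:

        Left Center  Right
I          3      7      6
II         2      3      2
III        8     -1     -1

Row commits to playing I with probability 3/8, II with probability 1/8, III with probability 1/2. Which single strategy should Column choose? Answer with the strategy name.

Right

If Column plays Left, Row's expected payoff is (3/8)·3 + (1/8)·2 + (1/2)·8 = 43/8.
If Column plays Center, Row's expected payoff is (3/8)·7 + (1/8)·3 + (1/2)·(-1) = 5/2.
If Column plays Right, Row's expected payoff is (3/8)·6 + (1/8)·2 + (1/2)·(-1) = 2.
Column minimizes Row's payoff; the smallest is 2, so the best response is Right.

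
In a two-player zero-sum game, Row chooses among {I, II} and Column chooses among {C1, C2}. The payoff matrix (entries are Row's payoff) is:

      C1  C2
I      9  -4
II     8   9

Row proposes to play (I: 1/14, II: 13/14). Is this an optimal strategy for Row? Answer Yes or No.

Against C1 this mix gives (1/14)·9 + (13/14)·8 = 113/14.
Against C2 this mix gives (1/14)·(-4) + (13/14)·9 = 113/14.
All of Column's active replies (C1, C2) yield 113/14, and no column does worse for Row. The mix makes Column indifferent and guarantees 113/14, so it is optimal.

Yes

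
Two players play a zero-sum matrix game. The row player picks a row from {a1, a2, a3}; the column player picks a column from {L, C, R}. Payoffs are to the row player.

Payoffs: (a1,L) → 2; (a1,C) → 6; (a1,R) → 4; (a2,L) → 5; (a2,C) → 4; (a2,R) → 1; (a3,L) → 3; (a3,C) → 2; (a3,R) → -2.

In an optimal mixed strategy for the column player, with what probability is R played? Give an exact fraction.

Row minima: a1 → 2, a2 → 1, a3 → -2; maximin = 2.
Column maxima: L → 5, C → 6, R → 4; minimax = 4.
2 ≠ 4, so there is no saddle point; optimal play is mixed.
a3 is strictly dominated by a2, so the row player never plays it.
C is strictly dominated by R (it gives the row player strictly more in every row), so the column player never plays it.
On the remaining 2×2 (a1, a2 vs L, R):
Let the row player play a1 with probability p. Expected payoff against L: 2p + 5(1−p) = −3p + 5; against R: 4p + 1(1−p) = 3p + 1.
Setting these equal: −3p + 5 = 3p + 1 ⇒ −6p = -4 ⇒ p = 2/3, and the value is (-3)·(2/3) + 5 = 3.
For the column player: with q = P(L), equating a1's and a2's payoffs gives −2q + 4 = 4q + 1 ⇒ q = 1/2.

1/2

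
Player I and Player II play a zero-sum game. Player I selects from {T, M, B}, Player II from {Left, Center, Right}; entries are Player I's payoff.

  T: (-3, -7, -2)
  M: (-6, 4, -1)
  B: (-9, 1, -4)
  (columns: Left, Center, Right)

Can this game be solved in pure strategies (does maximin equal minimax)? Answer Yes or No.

No

Row minima: T → -7, M → -6, B → -9; maximin = -6.
Column maxima: Left → -3, Center → 4, Right → -1; minimax = -3.
-6 ≠ -3, so no pure-strategy equilibrium exists.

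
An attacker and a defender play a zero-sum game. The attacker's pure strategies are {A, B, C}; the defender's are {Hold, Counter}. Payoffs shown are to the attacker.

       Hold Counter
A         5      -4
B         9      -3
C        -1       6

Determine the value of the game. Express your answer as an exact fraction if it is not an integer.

Row minima: A → -4, B → -3, C → -1; maximin = -1.
Column maxima: Hold → 9, Counter → 6; minimax = 6.
-1 ≠ 6, so there is no saddle point; optimal play is mixed.
A is strictly dominated by B, so the attacker never plays it.
On the remaining 2×2 (B, C vs Hold, Counter):
Let the attacker play B with probability p. Expected payoff against Hold: 9p + (-1)(1−p) = 10p − 1; against Counter: (-3)p + 6(1−p) = −9p + 6.
Setting these equal: 10p − 1 = −9p + 6 ⇒ 19p = 7 ⇒ p = 7/19, and the value is (10)·(7/19) − 1 = 51/19.
For the defender: with q = P(Hold), equating B's and C's payoffs gives 12q − 3 = −7q + 6 ⇒ q = 9/19.

51/19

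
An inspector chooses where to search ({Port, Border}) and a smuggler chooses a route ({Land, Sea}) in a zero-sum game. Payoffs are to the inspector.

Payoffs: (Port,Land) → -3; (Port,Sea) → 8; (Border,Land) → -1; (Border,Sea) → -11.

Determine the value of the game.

-41/21

Row minima: Port → -3, Border → -11; maximin = -3.
Column maxima: Land → -1, Sea → 8; minimax = -1.
-3 ≠ -1, so there is no saddle point; optimal play is mixed.
Let the inspector play Port with probability p. Expected payoff against Land: (-3)p + (-1)(1−p) = −2p − 1; against Sea: 8p + (-11)(1−p) = 19p − 11.
Setting these equal: −2p − 1 = 19p − 11 ⇒ −21p = -10 ⇒ p = 10/21, and the value is (-2)·(10/21) − 1 = -41/21.
For the smuggler: with q = P(Land), equating Port's and Border's payoffs gives −11q + 8 = 10q − 11 ⇒ q = 19/21.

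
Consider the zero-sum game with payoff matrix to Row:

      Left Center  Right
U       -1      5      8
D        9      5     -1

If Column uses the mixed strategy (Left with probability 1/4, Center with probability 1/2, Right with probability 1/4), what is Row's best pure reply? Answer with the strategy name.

D

Expected payoff of U: (1/4)·(-1) + (1/2)·5 + (1/4)·8 = 17/4.
Expected payoff of D: (1/4)·9 + (1/2)·5 + (1/4)·(-1) = 9/2.
The largest is 9/2, so Row's best response is D.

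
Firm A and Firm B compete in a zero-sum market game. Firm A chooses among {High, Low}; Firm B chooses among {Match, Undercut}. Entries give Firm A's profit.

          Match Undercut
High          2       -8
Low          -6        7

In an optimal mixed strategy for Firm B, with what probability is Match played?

15/23

Row minima: High → -8, Low → -6; maximin = -6.
Column maxima: Match → 2, Undercut → 7; minimax = 2.
-6 ≠ 2, so there is no saddle point; optimal play is mixed.
Let Firm A play High with probability p. Expected payoff against Match: 2p + (-6)(1−p) = 8p − 6; against Undercut: (-8)p + 7(1−p) = −15p + 7.
Setting these equal: 8p − 6 = −15p + 7 ⇒ 23p = 13 ⇒ p = 13/23, and the value is (8)·(13/23) − 6 = -34/23.
For Firm B: with q = P(Match), equating High's and Low's payoffs gives 10q − 8 = −13q + 7 ⇒ q = 15/23.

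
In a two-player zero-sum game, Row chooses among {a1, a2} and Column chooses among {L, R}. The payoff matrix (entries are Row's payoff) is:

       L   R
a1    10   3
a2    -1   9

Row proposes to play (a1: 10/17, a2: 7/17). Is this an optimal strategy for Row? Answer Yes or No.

Yes

Against L this mix gives (10/17)·10 + (7/17)·(-1) = 93/17.
Against R this mix gives (10/17)·3 + (7/17)·9 = 93/17.
All of Column's active replies (L, R) yield 93/17, and no column does worse for Row. The mix makes Column indifferent and guarantees 93/17, so it is optimal.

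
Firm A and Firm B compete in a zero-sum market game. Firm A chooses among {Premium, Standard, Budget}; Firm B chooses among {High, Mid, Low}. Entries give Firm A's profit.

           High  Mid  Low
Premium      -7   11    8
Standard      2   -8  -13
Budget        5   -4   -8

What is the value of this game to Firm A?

Row minima: Premium → -7, Standard → -13, Budget → -8; maximin = -7.
Column maxima: High → 5, Mid → 11, Low → 8; minimax = 5.
-7 ≠ 5, so there is no saddle point; optimal play is mixed.
Standard is strictly dominated by Budget, so Firm A never plays it.
Mid is strictly dominated by Low (it gives Firm A strictly more in every row), so Firm B never plays it.
On the remaining 2×2 (Premium, Budget vs High, Low):
Let Firm A play Premium with probability p. Expected payoff against High: (-7)p + 5(1−p) = −12p + 5; against Low: 8p + (-8)(1−p) = 16p − 8.
Setting these equal: −12p + 5 = 16p − 8 ⇒ −28p = -13 ⇒ p = 13/28, and the value is (-12)·(13/28) + 5 = -4/7.
For Firm B: with q = P(High), equating Premium's and Budget's payoffs gives −15q + 8 = 13q − 8 ⇒ q = 4/7.

-4/7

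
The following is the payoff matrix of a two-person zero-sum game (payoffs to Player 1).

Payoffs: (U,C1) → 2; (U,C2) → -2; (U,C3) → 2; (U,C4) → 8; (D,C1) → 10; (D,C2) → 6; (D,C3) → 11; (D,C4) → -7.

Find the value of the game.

Row minima: U → -2, D → -7; maximin = -2.
Column maxima: C1 → 10, C2 → 6, C3 → 11, C4 → 8; minimax = 6.
-2 ≠ 6, so there is no saddle point; optimal play is mixed.
C1 is strictly dominated by C2 (it gives Player 1 strictly more in every row), so Player 2 never plays it.
C3 is strictly dominated by C2 (it gives Player 1 strictly more in every row), so Player 2 never plays it.
On the remaining 2×2 (U, D vs C2, C4):
Let Player 1 play U with probability p. Expected payoff against C2: (-2)p + 6(1−p) = −8p + 6; against C4: 8p + (-7)(1−p) = 15p − 7.
Setting these equal: −8p + 6 = 15p − 7 ⇒ −23p = -13 ⇒ p = 13/23, and the value is (-8)·(13/23) + 6 = 34/23.
For Player 2: with q = P(C2), equating U's and D's payoffs gives −10q + 8 = 13q − 7 ⇒ q = 15/23.

34/23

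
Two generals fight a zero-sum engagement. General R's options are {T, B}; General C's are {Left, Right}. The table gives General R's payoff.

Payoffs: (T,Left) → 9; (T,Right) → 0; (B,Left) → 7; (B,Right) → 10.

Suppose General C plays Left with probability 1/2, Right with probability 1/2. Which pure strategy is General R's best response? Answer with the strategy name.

B

Expected payoff of T: (1/2)·9 + (1/2)·0 = 9/2.
Expected payoff of B: (1/2)·7 + (1/2)·10 = 17/2.
The largest is 17/2, so General R's best response is B.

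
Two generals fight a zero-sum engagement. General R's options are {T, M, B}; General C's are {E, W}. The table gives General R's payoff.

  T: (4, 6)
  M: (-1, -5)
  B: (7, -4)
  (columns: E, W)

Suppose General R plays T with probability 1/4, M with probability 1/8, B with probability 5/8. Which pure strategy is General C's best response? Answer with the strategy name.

W

If General C plays E, General R's expected payoff is (1/4)·4 + (1/8)·(-1) + (5/8)·7 = 21/4.
If General C plays W, General R's expected payoff is (1/4)·6 + (1/8)·(-5) + (5/8)·(-4) = -13/8.
General C minimizes General R's payoff; the smallest is -13/8, so the best response is W.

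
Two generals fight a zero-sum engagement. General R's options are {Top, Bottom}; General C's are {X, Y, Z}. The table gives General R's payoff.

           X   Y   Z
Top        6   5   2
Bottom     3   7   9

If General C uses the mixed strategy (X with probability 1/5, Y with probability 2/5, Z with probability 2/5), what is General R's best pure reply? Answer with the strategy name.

Bottom

Expected payoff of Top: (1/5)·6 + (2/5)·5 + (2/5)·2 = 4.
Expected payoff of Bottom: (1/5)·3 + (2/5)·7 + (2/5)·9 = 7.
The largest is 7, so General R's best response is Bottom.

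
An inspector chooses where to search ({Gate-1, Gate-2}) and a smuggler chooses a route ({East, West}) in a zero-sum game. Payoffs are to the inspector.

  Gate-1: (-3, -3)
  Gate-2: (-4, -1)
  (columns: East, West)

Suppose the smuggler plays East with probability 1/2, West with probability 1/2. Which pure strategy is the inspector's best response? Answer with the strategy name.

Gate-2

Expected payoff of Gate-1: (1/2)·(-3) + (1/2)·(-3) = -3.
Expected payoff of Gate-2: (1/2)·(-4) + (1/2)·(-1) = -5/2.
The largest is -5/2, so the inspector's best response is Gate-2.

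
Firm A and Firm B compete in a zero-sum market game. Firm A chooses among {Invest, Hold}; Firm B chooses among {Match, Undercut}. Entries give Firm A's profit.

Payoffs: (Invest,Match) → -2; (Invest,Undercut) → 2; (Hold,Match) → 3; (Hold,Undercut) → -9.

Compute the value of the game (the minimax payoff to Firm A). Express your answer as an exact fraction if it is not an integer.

Row minima: Invest → -2, Hold → -9; maximin = -2.
Column maxima: Match → 3, Undercut → 2; minimax = 2.
-2 ≠ 2, so there is no saddle point; optimal play is mixed.
Let Firm A play Invest with probability p. Expected payoff against Match: (-2)p + 3(1−p) = −5p + 3; against Undercut: 2p + (-9)(1−p) = 11p − 9.
Setting these equal: −5p + 3 = 11p − 9 ⇒ −16p = -12 ⇒ p = 3/4, and the value is (-5)·(3/4) + 3 = -3/4.
For Firm B: with q = P(Match), equating Invest's and Hold's payoffs gives −4q + 2 = 12q − 9 ⇒ q = 11/16.

-3/4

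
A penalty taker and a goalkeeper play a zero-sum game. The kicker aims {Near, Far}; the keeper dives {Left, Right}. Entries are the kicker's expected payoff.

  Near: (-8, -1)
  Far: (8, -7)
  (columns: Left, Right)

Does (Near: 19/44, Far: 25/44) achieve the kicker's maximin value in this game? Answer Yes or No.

Against Left this mix gives (19/44)·(-8) + (25/44)·8 = 12/11.
Against Right this mix gives (19/44)·(-1) + (25/44)·(-7) = -97/22.
The keeper will play Right, holding the kicker to -97/22. Shifting weight toward the row that does better against Right would raise this floor (the equalizing mix achieves -32/11 against both Right and Left), so the proposed strategy is not optimal.

No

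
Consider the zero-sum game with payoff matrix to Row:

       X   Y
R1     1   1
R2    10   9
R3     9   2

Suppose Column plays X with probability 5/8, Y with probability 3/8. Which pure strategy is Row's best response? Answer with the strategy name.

Expected payoff of R1: (5/8)·1 + (3/8)·1 = 1.
Expected payoff of R2: (5/8)·10 + (3/8)·9 = 77/8.
Expected payoff of R3: (5/8)·9 + (3/8)·2 = 51/8.
The largest is 77/8, so Row's best response is R2.

R2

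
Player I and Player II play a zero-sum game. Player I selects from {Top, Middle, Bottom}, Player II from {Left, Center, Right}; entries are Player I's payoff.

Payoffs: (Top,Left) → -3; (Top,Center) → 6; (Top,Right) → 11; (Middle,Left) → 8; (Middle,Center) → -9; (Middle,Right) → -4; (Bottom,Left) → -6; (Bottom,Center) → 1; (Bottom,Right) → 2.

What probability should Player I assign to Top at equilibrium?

17/26

Row minima: Top → -3, Middle → -9, Bottom → -6; maximin = -3.
Column maxima: Left → 8, Center → 6, Right → 11; minimax = 6.
-3 ≠ 6, so there is no saddle point; optimal play is mixed.
Bottom is strictly dominated by Top, so Player I never plays it.
Right is strictly dominated by Center (it gives Player I strictly more in every row), so Player II never plays it.
On the remaining 2×2 (Top, Middle vs Left, Center):
Let Player I play Top with probability p. Expected payoff against Left: (-3)p + 8(1−p) = −11p + 8; against Center: 6p + (-9)(1−p) = 15p − 9.
Setting these equal: −11p + 8 = 15p − 9 ⇒ −26p = -17 ⇒ p = 17/26, and the value is (-11)·(17/26) + 8 = 21/26.
For Player II: with q = P(Left), equating Top's and Middle's payoffs gives −9q + 6 = 17q − 9 ⇒ q = 15/26.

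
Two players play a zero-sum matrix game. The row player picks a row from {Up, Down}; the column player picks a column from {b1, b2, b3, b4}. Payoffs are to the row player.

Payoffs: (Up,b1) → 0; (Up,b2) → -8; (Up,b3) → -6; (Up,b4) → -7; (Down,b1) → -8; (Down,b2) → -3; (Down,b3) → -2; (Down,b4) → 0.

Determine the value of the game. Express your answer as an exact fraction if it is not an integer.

Row minima: Up → -8, Down → -8; maximin = -8.
Column maxima: b1 → 0, b2 → -3, b3 → -2, b4 → 0; minimax = -3.
-8 ≠ -3, so there is no saddle point; optimal play is mixed.
b3 is strictly dominated by b2 (it gives the row player strictly more in every row), so the column player never plays it.
b4 is strictly dominated by b2 (it gives the row player strictly more in every row), so the column player never plays it.
On the remaining 2×2 (Up, Down vs b1, b2):
Let the row player play Up with probability p. Expected payoff against b1: 0p + (-8)(1−p) = 8p − 8; against b2: (-8)p + (-3)(1−p) = −5p − 3.
Setting these equal: 8p − 8 = −5p − 3 ⇒ 13p = 5 ⇒ p = 5/13, and the value is (8)·(5/13) − 8 = -64/13.
For the column player: with q = P(b1), equating Up's and Down's payoffs gives 8q − 8 = −5q − 3 ⇒ q = 5/13.

-64/13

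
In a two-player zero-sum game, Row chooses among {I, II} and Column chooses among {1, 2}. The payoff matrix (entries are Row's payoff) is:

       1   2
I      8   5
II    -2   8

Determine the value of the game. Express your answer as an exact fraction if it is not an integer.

74/13

Row minima: I → 5, II → -2; maximin = 5.
Column maxima: 1 → 8, 2 → 8; minimax = 8.
5 ≠ 8, so there is no saddle point; optimal play is mixed.
Let Row play I with probability p. Expected payoff against 1: 8p + (-2)(1−p) = 10p − 2; against 2: 5p + 8(1−p) = −3p + 8.
Setting these equal: 10p − 2 = −3p + 8 ⇒ 13p = 10 ⇒ p = 10/13, and the value is (10)·(10/13) − 2 = 74/13.
For Column: with q = P(1), equating I's and II's payoffs gives 3q + 5 = −10q + 8 ⇒ q = 3/13.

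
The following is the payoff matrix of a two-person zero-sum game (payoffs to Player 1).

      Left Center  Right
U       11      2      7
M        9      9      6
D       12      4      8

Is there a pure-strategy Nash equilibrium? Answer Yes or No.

No

Row minima: U → 2, M → 6, D → 4; maximin = 6.
Column maxima: Left → 12, Center → 9, Right → 8; minimax = 8.
6 ≠ 8, so no pure-strategy equilibrium exists.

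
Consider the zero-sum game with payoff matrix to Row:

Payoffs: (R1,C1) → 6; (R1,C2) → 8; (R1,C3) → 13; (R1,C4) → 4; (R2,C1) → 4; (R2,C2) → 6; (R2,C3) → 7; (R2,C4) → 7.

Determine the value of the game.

Row minima: R1 → 4, R2 → 4; maximin = 4.
Column maxima: C1 → 6, C2 → 8, C3 → 13, C4 → 7; minimax = 6.
4 ≠ 6, so there is no saddle point; optimal play is mixed.
C2 is strictly dominated by C1 (it gives Row strictly more in every row), so Column never plays it.
C3 is strictly dominated by C1 (it gives Row strictly more in every row), so Column never plays it.
On the remaining 2×2 (R1, R2 vs C1, C4):
Let Row play R1 with probability p. Expected payoff against C1: 6p + 4(1−p) = 2p + 4; against C4: 4p + 7(1−p) = −3p + 7.
Setting these equal: 2p + 4 = −3p + 7 ⇒ 5p = 3 ⇒ p = 3/5, and the value is (2)·(3/5) + 4 = 26/5.
For Column: with q = P(C1), equating R1's and R2's payoffs gives 2q + 4 = −3q + 7 ⇒ q = 3/5.

26/5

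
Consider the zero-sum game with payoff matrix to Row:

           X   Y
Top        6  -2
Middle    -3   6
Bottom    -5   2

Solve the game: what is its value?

30/17

Row minima: Top → -2, Middle → -3, Bottom → -5; maximin = -2.
Column maxima: X → 6, Y → 6; minimax = 6.
-2 ≠ 6, so there is no saddle point; optimal play is mixed.
Bottom is strictly dominated by Middle, so Row never plays it.
On the remaining 2×2 (Top, Middle vs X, Y):
Let Row play Top with probability p. Expected payoff against X: 6p + (-3)(1−p) = 9p − 3; against Y: (-2)p + 6(1−p) = −8p + 6.
Setting these equal: 9p − 3 = −8p + 6 ⇒ 17p = 9 ⇒ p = 9/17, and the value is (9)·(9/17) − 3 = 30/17.
For Column: with q = P(X), equating Top's and Middle's payoffs gives 8q − 2 = −9q + 6 ⇒ q = 8/17.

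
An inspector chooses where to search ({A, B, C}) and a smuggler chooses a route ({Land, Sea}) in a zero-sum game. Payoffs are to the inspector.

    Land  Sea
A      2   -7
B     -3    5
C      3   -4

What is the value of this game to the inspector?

1/5

Row minima: A → -7, B → -3, C → -4; maximin = -3.
Column maxima: Land → 3, Sea → 5; minimax = 3.
-3 ≠ 3, so there is no saddle point; optimal play is mixed.
A is strictly dominated by C, so the inspector never plays it.
On the remaining 2×2 (B, C vs Land, Sea):
Let the inspector play B with probability p. Expected payoff against Land: (-3)p + 3(1−p) = −6p + 3; against Sea: 5p + (-4)(1−p) = 9p − 4.
Setting these equal: −6p + 3 = 9p − 4 ⇒ −15p = -7 ⇒ p = 7/15, and the value is (-6)·(7/15) + 3 = 1/5.
For the smuggler: with q = P(Land), equating B's and C's payoffs gives −8q + 5 = 7q − 4 ⇒ q = 3/5.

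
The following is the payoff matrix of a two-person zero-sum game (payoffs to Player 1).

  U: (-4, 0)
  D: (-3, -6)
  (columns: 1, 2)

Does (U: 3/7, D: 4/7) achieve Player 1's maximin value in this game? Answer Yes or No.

Yes

Against 1 this mix gives (3/7)·(-4) + (4/7)·(-3) = -24/7.
Against 2 this mix gives (3/7)·0 + (4/7)·(-6) = -24/7.
All of Player 2's active replies (1, 2) yield -24/7, and no column does worse for Player 1. The mix makes Player 2 indifferent and guarantees -24/7, so it is optimal.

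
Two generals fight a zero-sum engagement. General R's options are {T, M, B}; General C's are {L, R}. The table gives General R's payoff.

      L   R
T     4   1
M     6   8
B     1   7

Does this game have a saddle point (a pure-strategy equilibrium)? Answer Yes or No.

Row minima: T → 1, M → 6, B → 1; maximin = 6.
Column maxima: L → 6, R → 8; minimax = 6.
maximin = minimax = 6, so a saddle point exists.

Yes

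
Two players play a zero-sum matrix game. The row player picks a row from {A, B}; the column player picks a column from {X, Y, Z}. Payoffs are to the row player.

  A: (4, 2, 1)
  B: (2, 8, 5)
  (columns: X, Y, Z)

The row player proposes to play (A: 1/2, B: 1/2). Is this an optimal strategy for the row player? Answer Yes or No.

Yes

Against X this mix gives (1/2)·4 + (1/2)·2 = 3.
Against Y this mix gives (1/2)·2 + (1/2)·8 = 5.
Against Z this mix gives (1/2)·1 + (1/2)·5 = 3.
All of the column player's active replies (X, Z) yield 3, and no column does worse for the row player. The mix makes the column player indifferent and guarantees 3, so it is optimal.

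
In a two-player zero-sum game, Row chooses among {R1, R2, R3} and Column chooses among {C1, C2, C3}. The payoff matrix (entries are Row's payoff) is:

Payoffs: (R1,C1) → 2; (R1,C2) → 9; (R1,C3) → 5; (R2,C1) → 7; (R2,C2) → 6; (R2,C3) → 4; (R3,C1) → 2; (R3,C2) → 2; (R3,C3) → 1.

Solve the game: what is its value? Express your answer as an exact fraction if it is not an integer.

Row minima: R1 → 2, R2 → 4, R3 → 1; maximin = 4.
Column maxima: C1 → 7, C2 → 9, C3 → 5; minimax = 5.
4 ≠ 5, so there is no saddle point; optimal play is mixed.
R3 is strictly dominated by R2, so Row never plays it.
C2 is strictly dominated by C3 (it gives Row strictly more in every row), so Column never plays it.
On the remaining 2×2 (R1, R2 vs C1, C3):
Let Row play R1 with probability p. Expected payoff against C1: 2p + 7(1−p) = −5p + 7; against C3: 5p + 4(1−p) = p + 4.
Setting these equal: −5p + 7 = p + 4 ⇒ −6p = -3 ⇒ p = 1/2, and the value is (-5)·(1/2) + 7 = 9/2.
For Column: with q = P(C1), equating R1's and R2's payoffs gives −3q + 5 = 3q + 4 ⇒ q = 1/6.

9/2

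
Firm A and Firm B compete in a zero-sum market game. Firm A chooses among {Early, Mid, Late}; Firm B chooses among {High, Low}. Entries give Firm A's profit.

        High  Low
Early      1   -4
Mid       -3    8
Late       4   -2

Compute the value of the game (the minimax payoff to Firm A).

Row minima: Early → -4, Mid → -3, Late → -2; maximin = -2.
Column maxima: High → 4, Low → 8; minimax = 4.
-2 ≠ 4, so there is no saddle point; optimal play is mixed.
Early is strictly dominated by Late, so Firm A never plays it.
On the remaining 2×2 (Mid, Late vs High, Low):
Let Firm A play Mid with probability p. Expected payoff against High: (-3)p + 4(1−p) = −7p + 4; against Low: 8p + (-2)(1−p) = 10p − 2.
Setting these equal: −7p + 4 = 10p − 2 ⇒ −17p = -6 ⇒ p = 6/17, and the value is (-7)·(6/17) + 4 = 26/17.
For Firm B: with q = P(High), equating Mid's and Late's payoffs gives −11q + 8 = 6q − 2 ⇒ q = 10/17.

26/17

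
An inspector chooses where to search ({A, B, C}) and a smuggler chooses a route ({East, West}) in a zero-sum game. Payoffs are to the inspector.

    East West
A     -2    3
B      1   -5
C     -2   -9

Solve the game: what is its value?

Row minima: A → -2, B → -5, C → -9; maximin = -2.
Column maxima: East → 1, West → 3; minimax = 1.
-2 ≠ 1, so there is no saddle point; optimal play is mixed.
C is strictly dominated by B, so the inspector never plays it.
On the remaining 2×2 (A, B vs East, West):
Let the inspector play A with probability p. Expected payoff against East: (-2)p + 1(1−p) = −3p + 1; against West: 3p + (-5)(1−p) = 8p − 5.
Setting these equal: −3p + 1 = 8p − 5 ⇒ −11p = -6 ⇒ p = 6/11, and the value is (-3)·(6/11) + 1 = -7/11.
For the smuggler: with q = P(East), equating A's and B's payoffs gives −5q + 3 = 6q − 5 ⇒ q = 8/11.

-7/11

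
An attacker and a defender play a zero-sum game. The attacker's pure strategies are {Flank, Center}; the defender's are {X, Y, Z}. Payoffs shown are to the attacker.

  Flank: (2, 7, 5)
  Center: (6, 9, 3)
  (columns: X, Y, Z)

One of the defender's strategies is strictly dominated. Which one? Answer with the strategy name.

X holds the attacker's payoff strictly below Y in every row: 2 < 7, 6 < 9.
So Y is strictly dominated for the defender.

Y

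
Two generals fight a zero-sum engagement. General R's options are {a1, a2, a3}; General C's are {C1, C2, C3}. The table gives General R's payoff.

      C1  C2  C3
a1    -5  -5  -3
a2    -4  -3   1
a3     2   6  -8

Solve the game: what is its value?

Row minima: a1 → -5, a2 → -4, a3 → -8; maximin = -4.
Column maxima: C1 → 2, C2 → 6, C3 → 1; minimax = 1.
-4 ≠ 1, so there is no saddle point; optimal play is mixed.
a1 is strictly dominated by a2, so General R never plays it.
With a1 eliminated, C2 is strictly dominated by C1 (it gives General R strictly more in every remaining row), so General C never plays it.
On the remaining 2×2 (a2, a3 vs C1, C3):
Let General R play a2 with probability p. Expected payoff against C1: (-4)p + 2(1−p) = −6p + 2; against C3: 1p + (-8)(1−p) = 9p − 8.
Setting these equal: −6p + 2 = 9p − 8 ⇒ −15p = -10 ⇒ p = 2/3, and the value is (-6)·(2/3) + 2 = -2.
For General C: with q = P(C1), equating a2's and a3's payoffs gives −5q + 1 = 10q − 8 ⇒ q = 3/5.

-2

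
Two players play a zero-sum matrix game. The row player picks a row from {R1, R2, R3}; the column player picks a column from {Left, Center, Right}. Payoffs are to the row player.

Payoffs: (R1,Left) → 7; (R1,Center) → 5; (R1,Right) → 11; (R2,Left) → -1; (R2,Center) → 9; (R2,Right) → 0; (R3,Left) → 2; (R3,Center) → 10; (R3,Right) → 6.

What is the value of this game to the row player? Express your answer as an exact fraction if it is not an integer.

6

Row minima: R1 → 5, R2 → -1, R3 → 2; maximin = 5.
Column maxima: Left → 7, Center → 10, Right → 11; minimax = 7.
5 ≠ 7, so there is no saddle point; optimal play is mixed.
R2 is strictly dominated by R3, so the row player never plays it.
Right is strictly dominated by Left (it gives the row player strictly more in every row), so the column player never plays it.
On the remaining 2×2 (R1, R3 vs Left, Center):
Let the row player play R1 with probability p. Expected payoff against Left: 7p + 2(1−p) = 5p + 2; against Center: 5p + 10(1−p) = −5p + 10.
Setting these equal: 5p + 2 = −5p + 10 ⇒ 10p = 8 ⇒ p = 4/5, and the value is (5)·(4/5) + 2 = 6.
For the column player: with q = P(Left), equating R1's and R3's payoffs gives 2q + 5 = −8q + 10 ⇒ q = 1/2.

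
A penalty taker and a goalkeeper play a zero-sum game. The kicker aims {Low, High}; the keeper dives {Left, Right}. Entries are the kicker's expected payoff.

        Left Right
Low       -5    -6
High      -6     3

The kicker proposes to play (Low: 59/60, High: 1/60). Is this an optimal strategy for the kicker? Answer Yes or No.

Against Left this mix gives (59/60)·(-5) + (1/60)·(-6) = -301/60.
Against Right this mix gives (59/60)·(-6) + (1/60)·3 = -117/20.
The keeper will play Right, holding the kicker to -117/20. Shifting weight toward the row that does better against Right would raise this floor (the equalizing mix achieves -51/10 against both Right and Left), so the proposed strategy is not optimal.

No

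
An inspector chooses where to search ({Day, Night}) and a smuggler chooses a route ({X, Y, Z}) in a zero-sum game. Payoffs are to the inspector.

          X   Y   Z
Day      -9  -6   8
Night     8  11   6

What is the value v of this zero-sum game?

Row minima: Day → -9, Night → 6; maximin = 6.
Column maxima: X → 8, Y → 11, Z → 8; minimax = 8.
6 ≠ 8, so there is no saddle point; optimal play is mixed.
Y is strictly dominated by X (it gives the inspector strictly more in every row), so the smuggler never plays it.
On the remaining 2×2 (Day, Night vs X, Z):
Let the inspector play Day with probability p. Expected payoff against X: (-9)p + 8(1−p) = −17p + 8; against Z: 8p + 6(1−p) = 2p + 6.
Setting these equal: −17p + 8 = 2p + 6 ⇒ −19p = -2 ⇒ p = 2/19, and the value is (-17)·(2/19) + 8 = 118/19.
For the smuggler: with q = P(X), equating Day's and Night's payoffs gives −17q + 8 = 2q + 6 ⇒ q = 2/19.

118/19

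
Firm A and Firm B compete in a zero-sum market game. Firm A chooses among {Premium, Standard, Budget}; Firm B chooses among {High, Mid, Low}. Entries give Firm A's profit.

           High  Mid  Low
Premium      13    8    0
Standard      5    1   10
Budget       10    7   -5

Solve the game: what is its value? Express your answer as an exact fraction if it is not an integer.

80/17

Row minima: Premium → 0, Standard → 1, Budget → -5; maximin = 1.
Column maxima: High → 13, Mid → 8, Low → 10; minimax = 8.
1 ≠ 8, so there is no saddle point; optimal play is mixed.
Budget is strictly dominated by Premium, so Firm A never plays it.
High is strictly dominated by Mid (it gives Firm A strictly more in every row), so Firm B never plays it.
On the remaining 2×2 (Premium, Standard vs Mid, Low):
Let Firm A play Premium with probability p. Expected payoff against Mid: 8p + 1(1−p) = 7p + 1; against Low: 0p + 10(1−p) = −10p + 10.
Setting these equal: 7p + 1 = −10p + 10 ⇒ 17p = 9 ⇒ p = 9/17, and the value is (7)·(9/17) + 1 = 80/17.
For Firm B: with q = P(Mid), equating Premium's and Standard's payoffs gives 8q = −9q + 10 ⇒ q = 10/17.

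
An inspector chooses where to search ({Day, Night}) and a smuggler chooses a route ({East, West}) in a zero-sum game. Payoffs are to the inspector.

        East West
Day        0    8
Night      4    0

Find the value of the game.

Row minima: Day → 0, Night → 0; maximin = 0.
Column maxima: East → 4, West → 8; minimax = 4.
0 ≠ 4, so there is no saddle point; optimal play is mixed.
Let the inspector play Day with probability p. Expected payoff against East: 0p + 4(1−p) = −4p + 4; against West: 8p + 0(1−p) = 8p.
Setting these equal: −4p + 4 = 8p ⇒ −12p = -4 ⇒ p = 1/3, and the value is (-4)·(1/3) + 4 = 8/3.
For the smuggler: with q = P(East), equating Day's and Night's payoffs gives −8q + 8 = 4q ⇒ q = 2/3.

8/3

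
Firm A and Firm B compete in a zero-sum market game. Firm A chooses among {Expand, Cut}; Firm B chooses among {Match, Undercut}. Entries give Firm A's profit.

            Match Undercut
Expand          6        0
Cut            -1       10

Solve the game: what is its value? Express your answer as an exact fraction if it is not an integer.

Row minima: Expand → 0, Cut → -1; maximin = 0.
Column maxima: Match → 6, Undercut → 10; minimax = 6.
0 ≠ 6, so there is no saddle point; optimal play is mixed.
Let Firm A play Expand with probability p. Expected payoff against Match: 6p + (-1)(1−p) = 7p − 1; against Undercut: 0p + 10(1−p) = −10p + 10.
Setting these equal: 7p − 1 = −10p + 10 ⇒ 17p = 11 ⇒ p = 11/17, and the value is (7)·(11/17) − 1 = 60/17.
For Firm B: with q = P(Match), equating Expand's and Cut's payoffs gives 6q = −11q + 10 ⇒ q = 10/17.

60/17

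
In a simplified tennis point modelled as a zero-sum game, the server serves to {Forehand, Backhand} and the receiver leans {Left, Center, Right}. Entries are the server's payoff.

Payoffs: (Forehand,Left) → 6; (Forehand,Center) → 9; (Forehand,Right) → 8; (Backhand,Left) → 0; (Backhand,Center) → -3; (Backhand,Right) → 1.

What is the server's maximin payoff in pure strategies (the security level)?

Row minima: Forehand → 6, Backhand → -3.
The best of these is 6.

6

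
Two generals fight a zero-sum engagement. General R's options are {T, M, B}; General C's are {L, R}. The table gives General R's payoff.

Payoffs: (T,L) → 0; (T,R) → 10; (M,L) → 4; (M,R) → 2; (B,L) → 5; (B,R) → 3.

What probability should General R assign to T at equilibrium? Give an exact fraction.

Row minima: T → 0, M → 2, B → 3; maximin = 3.
Column maxima: L → 5, R → 10; minimax = 5.
3 ≠ 5, so there is no saddle point; optimal play is mixed.
M is strictly dominated by B, so General R never plays it.
On the remaining 2×2 (T, B vs L, R):
Let General R play T with probability p. Expected payoff against L: 0p + 5(1−p) = −5p + 5; against R: 10p + 3(1−p) = 7p + 3.
Setting these equal: −5p + 5 = 7p + 3 ⇒ −12p = -2 ⇒ p = 1/6, and the value is (-5)·(1/6) + 5 = 25/6.
For General C: with q = P(L), equating T's and B's payoffs gives −10q + 10 = 2q + 3 ⇒ q = 7/12.

1/6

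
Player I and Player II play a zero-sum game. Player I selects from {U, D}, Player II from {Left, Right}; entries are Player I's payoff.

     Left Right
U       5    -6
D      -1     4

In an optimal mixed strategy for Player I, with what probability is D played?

11/16

Row minima: U → -6, D → -1; maximin = -1.
Column maxima: Left → 5, Right → 4; minimax = 4.
-1 ≠ 4, so there is no saddle point; optimal play is mixed.
Let Player I play U with probability p. Expected payoff against Left: 5p + (-1)(1−p) = 6p − 1; against Right: (-6)p + 4(1−p) = −10p + 4.
Setting these equal: 6p − 1 = −10p + 4 ⇒ 16p = 5 ⇒ p = 5/16, and the value is (6)·(5/16) − 1 = 7/8.
For Player II: with q = P(Left), equating U's and D's payoffs gives 11q − 6 = −5q + 4 ⇒ q = 5/8.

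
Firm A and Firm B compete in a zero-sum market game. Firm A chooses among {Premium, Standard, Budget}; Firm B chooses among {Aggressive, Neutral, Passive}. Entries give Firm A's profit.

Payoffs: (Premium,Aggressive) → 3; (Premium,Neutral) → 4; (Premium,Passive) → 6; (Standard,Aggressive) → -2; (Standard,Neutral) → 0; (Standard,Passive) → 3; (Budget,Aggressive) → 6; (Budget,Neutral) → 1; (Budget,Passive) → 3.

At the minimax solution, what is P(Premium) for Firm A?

Row minima: Premium → 3, Standard → -2, Budget → 1; maximin = 3.
Column maxima: Aggressive → 6, Neutral → 4, Passive → 6; minimax = 4.
3 ≠ 4, so there is no saddle point; optimal play is mixed.
Standard is strictly dominated by Premium, so Firm A never plays it.
Passive is strictly dominated by Neutral (it gives Firm A strictly more in every row), so Firm B never plays it.
On the remaining 2×2 (Premium, Budget vs Aggressive, Neutral):
Let Firm A play Premium with probability p. Expected payoff against Aggressive: 3p + 6(1−p) = −3p + 6; against Neutral: 4p + 1(1−p) = 3p + 1.
Setting these equal: −3p + 6 = 3p + 1 ⇒ −6p = -5 ⇒ p = 5/6, and the value is (-3)·(5/6) + 6 = 7/2.
For Firm B: with q = P(Aggressive), equating Premium's and Budget's payoffs gives −q + 4 = 5q + 1 ⇒ q = 1/2.

5/6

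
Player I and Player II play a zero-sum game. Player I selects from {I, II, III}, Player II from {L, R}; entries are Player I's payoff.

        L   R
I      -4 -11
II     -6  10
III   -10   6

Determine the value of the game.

-106/23

Row minima: I → -11, II → -6, III → -10; maximin = -6.
Column maxima: L → -4, R → 10; minimax = -4.
-6 ≠ -4, so there is no saddle point; optimal play is mixed.
III is strictly dominated by II, so Player I never plays it.
On the remaining 2×2 (I, II vs L, R):
Let Player I play I with probability p. Expected payoff against L: (-4)p + (-6)(1−p) = 2p − 6; against R: (-11)p + 10(1−p) = −21p + 10.
Setting these equal: 2p − 6 = −21p + 10 ⇒ 23p = 16 ⇒ p = 16/23, and the value is (2)·(16/23) − 6 = -106/23.
For Player II: with q = P(L), equating I's and II's payoffs gives 7q − 11 = −16q + 10 ⇒ q = 21/23.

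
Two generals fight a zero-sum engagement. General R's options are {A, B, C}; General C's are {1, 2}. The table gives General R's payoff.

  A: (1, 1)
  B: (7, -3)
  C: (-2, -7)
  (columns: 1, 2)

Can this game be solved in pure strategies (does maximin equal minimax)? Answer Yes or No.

Row minima: A → 1, B → -3, C → -7; maximin = 1.
Column maxima: 1 → 7, 2 → 1; minimax = 1.
maximin = minimax = 1, so a saddle point exists.

Yes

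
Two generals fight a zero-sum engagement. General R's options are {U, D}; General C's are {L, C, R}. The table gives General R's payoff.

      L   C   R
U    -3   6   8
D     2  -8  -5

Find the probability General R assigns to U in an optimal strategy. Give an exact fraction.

Row minima: U → -3, D → -8; maximin = -3.
Column maxima: L → 2, C → 6, R → 8; minimax = 2.
-3 ≠ 2, so there is no saddle point; optimal play is mixed.
R is strictly dominated by C (it gives General R strictly more in every row), so General C never plays it.
On the remaining 2×2 (U, D vs L, C):
Let General R play U with probability p. Expected payoff against L: (-3)p + 2(1−p) = −5p + 2; against C: 6p + (-8)(1−p) = 14p − 8.
Setting these equal: −5p + 2 = 14p − 8 ⇒ −19p = -10 ⇒ p = 10/19, and the value is (-5)·(10/19) + 2 = -12/19.
For General C: with q = P(L), equating U's and D's payoffs gives −9q + 6 = 10q − 8 ⇒ q = 14/19.

10/19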